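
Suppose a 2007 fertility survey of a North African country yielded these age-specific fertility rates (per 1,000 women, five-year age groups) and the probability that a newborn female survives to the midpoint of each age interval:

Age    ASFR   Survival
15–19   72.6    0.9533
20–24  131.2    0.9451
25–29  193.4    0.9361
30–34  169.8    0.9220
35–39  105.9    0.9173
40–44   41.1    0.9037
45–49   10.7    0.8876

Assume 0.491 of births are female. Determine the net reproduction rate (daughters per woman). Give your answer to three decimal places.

Proportion female at birth = 0.491.
Survival-weighted fertility by age (5·fₓ·Sₓ):
  15–19: 5 × 72.6/1000 × 0.9533 = 0.34605
  20–24: 5 × 131.2/1000 × 0.9451 = 0.61999
  25–29: 5 × 193.4/1000 × 0.9361 = 0.90521
  30–34: 5 × 169.8/1000 × 0.9220 = 0.78278
  35–39: 5 × 105.9/1000 × 0.9173 = 0.48571
  40–44: 5 × 41.1/1000 × 0.9037 = 0.18571
  45–49: 5 × 10.7/1000 × 0.8876 = 0.04749
Sum = 3.37294
NRR = 0.491 × 3.37294 = 1.65611
An NRR exceeding 1 indicates intrinsic growth under these rates.

1.656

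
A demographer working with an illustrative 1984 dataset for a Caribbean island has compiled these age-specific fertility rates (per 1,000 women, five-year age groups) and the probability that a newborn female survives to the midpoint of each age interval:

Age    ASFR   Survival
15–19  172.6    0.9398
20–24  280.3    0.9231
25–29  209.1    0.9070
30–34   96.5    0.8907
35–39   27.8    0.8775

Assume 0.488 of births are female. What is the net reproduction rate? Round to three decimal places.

Proportion female at birth = 0.488.
Per-age-group product (5 × ASFR × survival probability):
  15–19: 5 × 172.6/1000 × 0.9398 = 0.81105
  20–24: 5 × 280.3/1000 × 0.9231 = 1.29372
  25–29: 5 × 209.1/1000 × 0.9070 = 0.94827
  30–34: 5 × 96.5/1000 × 0.8907 = 0.42976
  35–39: 5 × 27.8/1000 × 0.8775 = 0.12197
Sum = 3.60477
NRR = 0.488 × 3.60477 = 1.75913

1.759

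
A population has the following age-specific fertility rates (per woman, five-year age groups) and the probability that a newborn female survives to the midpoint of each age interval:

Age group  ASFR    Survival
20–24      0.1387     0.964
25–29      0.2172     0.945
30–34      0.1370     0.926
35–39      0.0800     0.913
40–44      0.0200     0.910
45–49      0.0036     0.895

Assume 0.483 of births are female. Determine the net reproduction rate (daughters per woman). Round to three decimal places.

1.353

Proportion female at birth = 0.483.
Weighting each age-specific rate by interval width and survival:
  20–24: 5 × 0.1387 × 0.964 = 0.66853
  25–29: 5 × 0.2172 × 0.945 = 1.02627
  30–34: 5 × 0.1370 × 0.926 = 0.63431
  35–39: 5 × 0.0800 × 0.913 = 0.36520
  40–44: 5 × 0.0200 × 0.910 = 0.09100
  45–49: 5 × 0.0036 × 0.895 = 0.01611
Sum = 2.80142
NRR = 0.483 × 2.80142 = 1.35309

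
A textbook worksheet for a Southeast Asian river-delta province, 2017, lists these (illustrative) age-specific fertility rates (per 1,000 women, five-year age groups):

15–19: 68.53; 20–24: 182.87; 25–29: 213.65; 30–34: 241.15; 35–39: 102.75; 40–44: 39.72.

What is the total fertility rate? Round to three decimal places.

Sum of ASFRs = 68.53 + 182.87 + 213.65 + 241.15 + 102.75 + 39.72 = 848.67
TFR = 5 × 848.67 / 1000 = 4.24335

4.243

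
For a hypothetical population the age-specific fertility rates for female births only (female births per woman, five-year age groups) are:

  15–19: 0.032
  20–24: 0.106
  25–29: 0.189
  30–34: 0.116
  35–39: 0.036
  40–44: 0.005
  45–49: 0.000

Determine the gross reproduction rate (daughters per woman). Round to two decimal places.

2.42

Sum of female ASFRs = 0.032 + 0.106 + 0.189 + 0.116 + 0.036 + 0.005 + 0.000 = 0.484
GRR = 5 × 0.484 = 2.42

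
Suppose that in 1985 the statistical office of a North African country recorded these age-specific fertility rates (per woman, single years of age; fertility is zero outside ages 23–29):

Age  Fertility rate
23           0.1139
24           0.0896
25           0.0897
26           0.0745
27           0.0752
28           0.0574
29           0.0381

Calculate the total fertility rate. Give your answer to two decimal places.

Sum of ASFRs = 0.1139 + 0.0896 + 0.0897 + 0.0745 + 0.0752 + 0.0574 + 0.0381 = 0.5384
TFR = 0.5384

0.54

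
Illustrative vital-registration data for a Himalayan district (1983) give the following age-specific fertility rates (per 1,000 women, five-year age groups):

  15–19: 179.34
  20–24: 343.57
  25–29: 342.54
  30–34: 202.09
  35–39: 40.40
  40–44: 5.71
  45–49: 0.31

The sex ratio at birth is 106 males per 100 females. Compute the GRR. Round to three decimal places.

2.704

Proportion female at birth = 100 / (100 + 106) = 0.48544.
Sum of ASFRs = 179.34 + 343.57 + 342.54 + 202.09 + 40.40 + 5.71 + 0.31 = 1113.96
TFR = 5 × 1113.96 / 1000 = 5.5698
GRR = 0.48544 × 5.5698 = 2.70380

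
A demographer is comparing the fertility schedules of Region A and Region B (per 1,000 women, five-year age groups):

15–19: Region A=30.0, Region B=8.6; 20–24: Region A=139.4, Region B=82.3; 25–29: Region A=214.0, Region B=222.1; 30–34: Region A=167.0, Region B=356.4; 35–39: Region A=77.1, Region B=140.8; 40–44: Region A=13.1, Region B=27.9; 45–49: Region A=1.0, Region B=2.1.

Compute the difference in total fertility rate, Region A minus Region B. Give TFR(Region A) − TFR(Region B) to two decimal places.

-0.99

Region A:
  Sum of ASFRs = 30.0 + 139.4 + 214.0 + 167.0 + 77.1 + 13.1 + 1.0 = 641.6
  TFR = 5 × 641.6 / 1000 = 3.208
Region B:
  Sum of ASFRs = 8.6 + 82.3 + 222.1 + 356.4 + 140.8 + 27.9 + 2.1 = 840.2
  TFR = 5 × 840.2 / 1000 = 4.201
Difference = 3.208 − 4.201 = -0.993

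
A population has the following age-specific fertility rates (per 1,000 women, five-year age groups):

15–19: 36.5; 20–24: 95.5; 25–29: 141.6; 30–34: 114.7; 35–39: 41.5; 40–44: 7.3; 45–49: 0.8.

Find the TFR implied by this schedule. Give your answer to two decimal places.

2.19

Sum of ASFRs = 36.5 + 95.5 + 141.6 + 114.7 + 41.5 + 7.3 + 0.8 = 437.9
TFR = 5 × 437.9 / 1000 = 2.1895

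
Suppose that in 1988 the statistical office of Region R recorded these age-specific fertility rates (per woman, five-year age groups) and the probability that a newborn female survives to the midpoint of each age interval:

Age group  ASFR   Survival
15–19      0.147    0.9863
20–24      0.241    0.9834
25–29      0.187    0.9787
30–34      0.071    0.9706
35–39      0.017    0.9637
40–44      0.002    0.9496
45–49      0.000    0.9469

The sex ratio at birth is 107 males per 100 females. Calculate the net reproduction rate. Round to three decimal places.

Proportion female at birth = 100 / (100 + 107) = 0.48309.
Each age group contributes 5 × ASFR × survival:
  15–19: 5 × 0.147 × 0.9863 = 0.72493
  20–24: 5 × 0.241 × 0.9834 = 1.18500
  25–29: 5 × 0.187 × 0.9787 = 0.91508
  30–34: 5 × 0.071 × 0.9706 = 0.34456
  35–39: 5 × 0.017 × 0.9637 = 0.08191
  40–44: 5 × 0.002 × 0.9496 = 0.00950
  45–49: 5 × 0.000 × 0.9469 = 0.00000
Sum = 3.26098
NRR = 0.48309 × 3.26098 = 1.57535

1.575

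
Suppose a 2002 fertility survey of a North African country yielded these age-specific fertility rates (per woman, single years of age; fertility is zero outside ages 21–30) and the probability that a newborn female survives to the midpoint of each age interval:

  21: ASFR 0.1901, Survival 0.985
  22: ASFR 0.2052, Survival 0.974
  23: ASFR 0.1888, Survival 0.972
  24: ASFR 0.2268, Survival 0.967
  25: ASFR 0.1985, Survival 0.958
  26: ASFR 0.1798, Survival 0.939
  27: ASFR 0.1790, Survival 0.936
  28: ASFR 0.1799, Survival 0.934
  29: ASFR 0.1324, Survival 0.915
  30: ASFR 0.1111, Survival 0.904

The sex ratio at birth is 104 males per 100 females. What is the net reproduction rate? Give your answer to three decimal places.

Proportion female at birth = 100 / (100 + 104) = 0.49020.
Weighting each age-specific rate by interval width and survival:
  21: 1 × 0.1901 × 0.985 = 0.18725
  22: 1 × 0.2052 × 0.974 = 0.19986
  23: 1 × 0.1888 × 0.972 = 0.18351
  24: 1 × 0.2268 × 0.967 = 0.21932
  25: 1 × 0.1985 × 0.958 = 0.19016
  26: 1 × 0.1798 × 0.939 = 0.16883
  27: 1 × 0.1790 × 0.936 = 0.16754
  28: 1 × 0.1799 × 0.934 = 0.16803
  29: 1 × 0.1324 × 0.915 = 0.12115
  30: 1 × 0.1111 × 0.904 = 0.10043
Sum = 1.70608
NRR = 0.49020 × 1.70608 = 0.83632
An NRR under 1 implies long-run decline under these rates.

0.836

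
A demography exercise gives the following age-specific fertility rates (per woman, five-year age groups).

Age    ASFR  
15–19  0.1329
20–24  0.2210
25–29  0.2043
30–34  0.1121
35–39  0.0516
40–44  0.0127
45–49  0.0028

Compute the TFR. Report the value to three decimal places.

Sum of ASFRs = 0.1329 + 0.2210 + 0.2043 + 0.1121 + 0.0516 + 0.0127 + 0.0028 = 0.7374
TFR = 5 × 0.7374 = 3.687

3.687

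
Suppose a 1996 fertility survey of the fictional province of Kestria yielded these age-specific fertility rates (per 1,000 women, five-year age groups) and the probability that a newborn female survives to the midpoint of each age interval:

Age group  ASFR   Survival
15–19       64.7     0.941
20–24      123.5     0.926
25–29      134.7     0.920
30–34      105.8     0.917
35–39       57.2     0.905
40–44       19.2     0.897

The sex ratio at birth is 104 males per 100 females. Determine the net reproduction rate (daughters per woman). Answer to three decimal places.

Proportion female at birth = 100 / (100 + 104) = 0.49020.
Survival-weighted fertility by age (5·fₓ·Sₓ):
  15–19: 5 × 64.7/1000 × 0.941 = 0.30441
  20–24: 5 × 123.5/1000 × 0.926 = 0.57181
  25–29: 5 × 134.7/1000 × 0.920 = 0.61962
  30–34: 5 × 105.8/1000 × 0.917 = 0.48509
  35–39: 5 × 57.2/1000 × 0.905 = 0.25883
  40–44: 5 × 19.2/1000 × 0.897 = 0.08611
Sum = 2.32587
NRR = 0.49020 × 2.32587 = 1.14014
NRR > 1, so each generation more than replaces itself.

1.140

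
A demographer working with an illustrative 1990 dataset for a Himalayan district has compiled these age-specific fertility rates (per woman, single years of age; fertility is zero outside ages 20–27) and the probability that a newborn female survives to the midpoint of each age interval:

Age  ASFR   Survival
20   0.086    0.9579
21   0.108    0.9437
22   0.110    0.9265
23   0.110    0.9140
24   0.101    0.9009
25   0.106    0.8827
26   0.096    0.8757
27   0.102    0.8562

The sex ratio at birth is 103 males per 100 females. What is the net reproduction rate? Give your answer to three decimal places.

0.366

Proportion female at birth = 100 / (100 + 103) = 0.49261.
Each age group contributes 1 × ASFR × survival:
  20: 1 × 0.086 × 0.9579 = 0.08238
  21: 1 × 0.108 × 0.9437 = 0.10192
  22: 1 × 0.110 × 0.9265 = 0.10192
  23: 1 × 0.110 × 0.9140 = 0.10054
  24: 1 × 0.101 × 0.9009 = 0.09099
  25: 1 × 0.106 × 0.8827 = 0.09357
  26: 1 × 0.096 × 0.8757 = 0.08407
  27: 1 × 0.102 × 0.8562 = 0.08733
Sum = 0.74272
NRR = 0.49261 × 0.74272 = 0.36587
NRR < 1, so the cohort does not fully replace itself.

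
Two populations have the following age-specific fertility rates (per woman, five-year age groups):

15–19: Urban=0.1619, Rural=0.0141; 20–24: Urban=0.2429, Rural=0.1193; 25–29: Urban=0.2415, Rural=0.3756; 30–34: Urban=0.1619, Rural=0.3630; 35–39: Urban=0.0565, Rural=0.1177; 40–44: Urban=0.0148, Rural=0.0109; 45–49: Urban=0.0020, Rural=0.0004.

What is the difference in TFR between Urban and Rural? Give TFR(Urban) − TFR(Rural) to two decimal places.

-0.60

Urban:
  Sum of ASFRs = 0.1619 + 0.2429 + 0.2415 + 0.1619 + 0.0565 + 0.0148 + 0.0020 = 0.8815
  TFR = 5 × 0.8815 = 4.4075
Rural:
  Sum of ASFRs = 0.0141 + 0.1193 + 0.3756 + 0.3630 + 0.1177 + 0.0109 + 0.0004 = 1.0010
  TFR = 5 × 1.0010 = 5.005
Difference = 4.4075 − 5.005 = -0.5975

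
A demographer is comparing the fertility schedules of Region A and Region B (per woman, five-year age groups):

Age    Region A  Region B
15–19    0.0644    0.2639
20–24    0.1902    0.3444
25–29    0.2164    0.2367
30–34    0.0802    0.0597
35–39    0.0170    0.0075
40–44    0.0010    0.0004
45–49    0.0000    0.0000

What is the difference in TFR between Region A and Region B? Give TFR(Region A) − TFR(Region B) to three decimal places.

Region A:
  Sum of ASFRs = 0.0644 + 0.1902 + 0.2164 + 0.0802 + 0.0170 + 0.0010 + 0.0000 = 0.5692
  TFR = 5 × 0.5692 = 2.846
Region B:
  Sum of ASFRs = 0.2639 + 0.3444 + 0.2367 + 0.0597 + 0.0075 + 0.0004 + 0.0000 = 0.9126
  TFR = 5 × 0.9126 = 4.563
Difference = 2.846 − 4.563 = -1.717

-1.717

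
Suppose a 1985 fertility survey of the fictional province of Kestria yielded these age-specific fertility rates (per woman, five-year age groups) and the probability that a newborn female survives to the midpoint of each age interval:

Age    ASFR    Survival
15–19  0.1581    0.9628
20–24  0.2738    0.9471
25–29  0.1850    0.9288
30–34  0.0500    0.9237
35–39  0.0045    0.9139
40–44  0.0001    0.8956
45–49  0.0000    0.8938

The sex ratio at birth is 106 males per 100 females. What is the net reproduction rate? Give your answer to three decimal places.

1.538

Proportion female at birth = 100 / (100 + 106) = 0.48544.
Weighting each age-specific rate by interval width and survival:
  15–19: 5 × 0.1581 × 0.9628 = 0.76109
  20–24: 5 × 0.2738 × 0.9471 = 1.29658
  25–29: 5 × 0.1850 × 0.9288 = 0.85914
  30–34: 5 × 0.0500 × 0.9237 = 0.23093
  35–39: 5 × 0.0045 × 0.9139 = 0.02056
  40–44: 5 × 0.0001 × 0.8956 = 0.00045
  45–49: 5 × 0.0000 × 0.8938 = 0.00000
Sum = 3.16875
NRR = 0.48544 × 3.16875 = 1.53824
NRR > 1, so each generation more than replaces itself.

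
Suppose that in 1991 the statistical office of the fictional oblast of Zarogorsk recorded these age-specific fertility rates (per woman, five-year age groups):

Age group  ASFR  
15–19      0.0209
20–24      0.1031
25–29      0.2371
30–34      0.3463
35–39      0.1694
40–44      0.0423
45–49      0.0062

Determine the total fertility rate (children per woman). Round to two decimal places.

4.63

Sum of ASFRs = 0.0209 + 0.1031 + 0.2371 + 0.3463 + 0.1694 + 0.0423 + 0.0062 = 0.9253
TFR = 5 × 0.9253 = 4.6265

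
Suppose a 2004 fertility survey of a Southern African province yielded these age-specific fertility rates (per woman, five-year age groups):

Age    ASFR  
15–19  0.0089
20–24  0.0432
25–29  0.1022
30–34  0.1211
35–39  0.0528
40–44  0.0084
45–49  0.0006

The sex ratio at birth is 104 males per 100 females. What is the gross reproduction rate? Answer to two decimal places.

Proportion female at birth = 100 / (100 + 104) = 0.49020.
Sum of ASFRs = 0.0089 + 0.0432 + 0.1022 + 0.1211 + 0.0528 + 0.0084 + 0.0006 = 0.3372
TFR = 5 × 0.3372 = 1.686
GRR = 0.49020 × 1.686 = 0.82648

0.83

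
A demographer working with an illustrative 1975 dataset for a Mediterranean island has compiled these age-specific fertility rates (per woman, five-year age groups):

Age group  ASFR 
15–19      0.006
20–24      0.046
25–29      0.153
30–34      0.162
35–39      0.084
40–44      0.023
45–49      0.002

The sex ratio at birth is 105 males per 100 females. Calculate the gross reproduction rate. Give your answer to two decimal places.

Proportion female at birth = 100 / (100 + 105) = 0.48780.
Sum of ASFRs = 0.006 + 0.046 + 0.153 + 0.162 + 0.084 + 0.023 + 0.002 = 0.476
TFR = 5 × 0.476 = 2.38
GRR = 0.48780 × 2.38 = 1.16096

1.16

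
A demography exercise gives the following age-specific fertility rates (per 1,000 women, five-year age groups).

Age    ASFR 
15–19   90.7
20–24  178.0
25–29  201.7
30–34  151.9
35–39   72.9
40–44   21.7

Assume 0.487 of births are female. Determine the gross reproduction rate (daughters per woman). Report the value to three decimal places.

Proportion female at birth = 0.487.
Sum of ASFRs = 90.7 + 178.0 + 201.7 + 151.9 + 72.9 + 21.7 = 716.9
TFR = 5 × 716.9 / 1000 = 3.5845
GRR = 0.487 × 3.5845 = 1.74565

1.746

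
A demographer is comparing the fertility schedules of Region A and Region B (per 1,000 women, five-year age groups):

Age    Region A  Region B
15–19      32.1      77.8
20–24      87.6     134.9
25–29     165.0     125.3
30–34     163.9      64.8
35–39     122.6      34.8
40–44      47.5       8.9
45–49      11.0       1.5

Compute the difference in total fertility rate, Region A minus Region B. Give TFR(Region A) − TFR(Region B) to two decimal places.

0.91

Region A:
  Sum of ASFRs = 32.1 + 87.6 + 165.0 + 163.9 + 122.6 + 47.5 + 11.0 = 629.7
  TFR = 5 × 629.7 / 1000 = 3.1485
Region B:
  Sum of ASFRs = 77.8 + 134.9 + 125.3 + 64.8 + 34.8 + 8.9 + 1.5 = 448.0
  TFR = 5 × 448.0 / 1000 = 2.24
Difference = 3.1485 − 2.24 = 0.9085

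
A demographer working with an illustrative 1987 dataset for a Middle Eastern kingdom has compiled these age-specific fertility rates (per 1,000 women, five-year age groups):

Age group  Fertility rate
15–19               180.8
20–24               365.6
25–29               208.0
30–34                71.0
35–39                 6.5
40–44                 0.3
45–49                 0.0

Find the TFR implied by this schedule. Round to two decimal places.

Sum of ASFRs = 180.8 + 365.6 + 208.0 + 71.0 + 6.5 + 0.3 + 0.0 = 832.2
TFR = 5 × 832.2 / 1000 = 4.161

4.16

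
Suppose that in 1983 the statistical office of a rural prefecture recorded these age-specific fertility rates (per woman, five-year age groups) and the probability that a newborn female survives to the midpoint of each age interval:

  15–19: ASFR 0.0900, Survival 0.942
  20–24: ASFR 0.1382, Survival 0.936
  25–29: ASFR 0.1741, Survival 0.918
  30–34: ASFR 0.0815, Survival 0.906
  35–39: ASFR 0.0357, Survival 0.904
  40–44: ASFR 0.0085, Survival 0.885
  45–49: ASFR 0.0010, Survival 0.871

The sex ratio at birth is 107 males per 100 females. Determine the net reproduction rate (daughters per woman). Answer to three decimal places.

Proportion female at birth = 100 / (100 + 107) = 0.48309.
Per-age-group product (5 × ASFR × survival probability):
  15–19: 5 × 0.0900 × 0.942 = 0.42390
  20–24: 5 × 0.1382 × 0.936 = 0.64678
  25–29: 5 × 0.1741 × 0.918 = 0.79912
  30–34: 5 × 0.0815 × 0.906 = 0.36920
  35–39: 5 × 0.0357 × 0.904 = 0.16136
  40–44: 5 × 0.0085 × 0.885 = 0.03761
  45–49: 5 × 0.0010 × 0.871 = 0.00436
Sum = 2.44233
NRR = 0.48309 × 2.44233 = 1.17987

1.180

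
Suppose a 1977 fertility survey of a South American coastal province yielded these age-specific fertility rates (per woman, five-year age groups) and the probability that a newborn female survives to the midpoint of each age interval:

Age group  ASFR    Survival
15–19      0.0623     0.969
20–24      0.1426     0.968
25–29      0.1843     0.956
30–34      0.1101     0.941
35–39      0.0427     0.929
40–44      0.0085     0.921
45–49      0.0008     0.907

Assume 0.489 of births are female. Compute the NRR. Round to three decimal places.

1.287

Proportion female at birth = 0.489.
Survival-weighted fertility by age (5·fₓ·Sₓ):
  15–19: 5 × 0.0623 × 0.969 = 0.30184
  20–24: 5 × 0.1426 × 0.968 = 0.69018
  25–29: 5 × 0.1843 × 0.956 = 0.88095
  30–34: 5 × 0.1101 × 0.941 = 0.51802
  35–39: 5 × 0.0427 × 0.929 = 0.19834
  40–44: 5 × 0.0085 × 0.921 = 0.03914
  45–49: 5 × 0.0008 × 0.907 = 0.00363
Sum = 2.63210
NRR = 0.489 × 2.63210 = 1.28710
An NRR exceeding 1 indicates intrinsic growth under these rates.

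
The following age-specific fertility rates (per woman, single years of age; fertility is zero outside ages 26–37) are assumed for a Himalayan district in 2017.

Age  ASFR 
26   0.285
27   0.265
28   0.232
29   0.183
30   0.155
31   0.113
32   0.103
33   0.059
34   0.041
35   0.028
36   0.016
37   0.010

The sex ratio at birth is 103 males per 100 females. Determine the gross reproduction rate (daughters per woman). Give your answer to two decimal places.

0.73

Proportion female at birth = 100 / (100 + 103) = 0.49261.
Sum of ASFRs = 0.285 + 0.265 + 0.232 + 0.183 + 0.155 + 0.113 + 0.103 + 0.059 + 0.041 + 0.028 + 0.016 + 0.010 = 1.490
TFR = 1.49
GRR = 0.49261 × 1.49 = 0.73399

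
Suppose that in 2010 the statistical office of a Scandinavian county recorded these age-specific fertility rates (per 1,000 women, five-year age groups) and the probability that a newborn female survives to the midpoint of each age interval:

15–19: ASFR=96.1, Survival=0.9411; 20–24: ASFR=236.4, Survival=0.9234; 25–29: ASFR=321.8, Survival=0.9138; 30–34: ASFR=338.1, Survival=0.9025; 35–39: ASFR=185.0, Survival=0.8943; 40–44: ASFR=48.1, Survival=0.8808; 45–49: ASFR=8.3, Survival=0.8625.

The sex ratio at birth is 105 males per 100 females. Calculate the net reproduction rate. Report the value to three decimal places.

Proportion female at birth = 100 / (100 + 105) = 0.48780.
Survival-weighted fertility by age (5·fₓ·Sₓ):
  15–19: 5 × 96.1/1000 × 0.9411 = 0.45220
  20–24: 5 × 236.4/1000 × 0.9234 = 1.09146
  25–29: 5 × 321.8/1000 × 0.9138 = 1.47030
  30–34: 5 × 338.1/1000 × 0.9025 = 1.52568
  35–39: 5 × 185.0/1000 × 0.8943 = 0.82723
  40–44: 5 × 48.1/1000 × 0.8808 = 0.21183
  45–49: 5 × 8.3/1000 × 0.8625 = 0.03579
Sum = 5.61449
NRR = 0.48780 × 5.61449 = 2.73875
With NRR above 1 the population is above replacement fertility.

2.739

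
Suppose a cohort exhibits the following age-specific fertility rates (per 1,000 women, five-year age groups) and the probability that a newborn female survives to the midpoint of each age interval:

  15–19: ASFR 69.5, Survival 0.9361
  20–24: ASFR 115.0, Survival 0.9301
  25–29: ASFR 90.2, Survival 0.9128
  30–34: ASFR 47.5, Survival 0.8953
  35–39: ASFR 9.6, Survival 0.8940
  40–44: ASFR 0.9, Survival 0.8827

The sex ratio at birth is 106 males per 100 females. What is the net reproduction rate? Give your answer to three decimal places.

Proportion female at birth = 100 / (100 + 106) = 0.48544.
Weighting each age-specific rate by interval width and survival:
  15–19: 5 × 69.5/1000 × 0.9361 = 0.32529
  20–24: 5 × 115.0/1000 × 0.9301 = 0.53481
  25–29: 5 × 90.2/1000 × 0.9128 = 0.41167
  30–34: 5 × 47.5/1000 × 0.8953 = 0.21263
  35–39: 5 × 9.6/1000 × 0.8940 = 0.04291
  40–44: 5 × 0.9/1000 × 0.8827 = 0.00397
Sum = 1.53128
NRR = 0.48544 × 1.53128 = 0.74334

0.743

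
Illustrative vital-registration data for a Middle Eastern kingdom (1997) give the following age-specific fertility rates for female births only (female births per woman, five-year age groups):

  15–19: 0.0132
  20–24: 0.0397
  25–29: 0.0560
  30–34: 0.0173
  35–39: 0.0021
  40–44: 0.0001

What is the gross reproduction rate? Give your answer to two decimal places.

Sum of female ASFRs = 0.0132 + 0.0397 + 0.0560 + 0.0173 + 0.0021 + 0.0001 = 0.1284
GRR = 5 × 0.1284 = 0.642

0.64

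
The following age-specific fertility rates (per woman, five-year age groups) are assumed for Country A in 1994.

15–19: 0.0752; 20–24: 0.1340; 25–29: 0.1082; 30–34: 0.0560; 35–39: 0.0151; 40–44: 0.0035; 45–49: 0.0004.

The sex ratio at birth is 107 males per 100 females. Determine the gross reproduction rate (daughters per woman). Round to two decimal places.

Proportion female at birth = 100 / (100 + 107) = 0.48309.
Sum of ASFRs = 0.0752 + 0.1340 + 0.1082 + 0.0560 + 0.0151 + 0.0035 + 0.0004 = 0.3924
TFR = 5 × 0.3924 = 1.962
GRR = 0.48309 × 1.962 = 0.94782

0.95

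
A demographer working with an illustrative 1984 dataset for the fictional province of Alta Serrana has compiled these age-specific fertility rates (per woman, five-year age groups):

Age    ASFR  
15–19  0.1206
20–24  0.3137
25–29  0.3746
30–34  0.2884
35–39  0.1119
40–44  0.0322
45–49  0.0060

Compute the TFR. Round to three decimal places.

Sum of ASFRs = 0.1206 + 0.3137 + 0.3746 + 0.2884 + 0.1119 + 0.0322 + 0.0060 = 1.2474
TFR = 5 × 1.2474 = 6.237

6.237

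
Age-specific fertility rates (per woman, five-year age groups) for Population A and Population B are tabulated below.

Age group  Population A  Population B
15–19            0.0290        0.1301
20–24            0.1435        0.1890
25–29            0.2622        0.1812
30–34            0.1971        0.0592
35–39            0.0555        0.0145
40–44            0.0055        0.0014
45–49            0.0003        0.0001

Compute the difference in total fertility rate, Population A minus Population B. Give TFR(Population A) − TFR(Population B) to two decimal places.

Population A:
  Sum of ASFRs = 0.0290 + 0.1435 + 0.2622 + 0.1971 + 0.0555 + 0.0055 + 0.0003 = 0.6931
  TFR = 5 × 0.6931 = 3.4655
Population B:
  Sum of ASFRs = 0.1301 + 0.1890 + 0.1812 + 0.0592 + 0.0145 + 0.0014 + 0.0001 = 0.5755
  TFR = 5 × 0.5755 = 2.8775
Difference = 3.4655 − 2.8775 = 0.588

0.59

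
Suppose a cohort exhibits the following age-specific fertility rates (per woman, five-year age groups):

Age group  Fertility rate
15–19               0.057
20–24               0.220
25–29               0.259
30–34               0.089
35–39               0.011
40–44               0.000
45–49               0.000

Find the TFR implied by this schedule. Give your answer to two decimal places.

Sum of ASFRs = 0.057 + 0.220 + 0.259 + 0.089 + 0.011 + 0.000 + 0.000 = 0.636
TFR = 5 × 0.636 = 3.18

3.18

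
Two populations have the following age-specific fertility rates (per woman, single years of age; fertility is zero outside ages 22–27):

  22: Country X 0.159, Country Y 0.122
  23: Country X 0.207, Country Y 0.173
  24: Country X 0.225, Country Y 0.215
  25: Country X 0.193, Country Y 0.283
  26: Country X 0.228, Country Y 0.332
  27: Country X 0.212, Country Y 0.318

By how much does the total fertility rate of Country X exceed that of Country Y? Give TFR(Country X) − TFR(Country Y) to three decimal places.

Country X:
  Sum of ASFRs = 0.159 + 0.207 + 0.225 + 0.193 + 0.228 + 0.212 = 1.224
  TFR = 1.224
Country Y:
  Sum of ASFRs = 0.122 + 0.173 + 0.215 + 0.283 + 0.332 + 0.318 = 1.443
  TFR = 1.443
Difference = 1.224 − 1.443 = -0.219

-0.219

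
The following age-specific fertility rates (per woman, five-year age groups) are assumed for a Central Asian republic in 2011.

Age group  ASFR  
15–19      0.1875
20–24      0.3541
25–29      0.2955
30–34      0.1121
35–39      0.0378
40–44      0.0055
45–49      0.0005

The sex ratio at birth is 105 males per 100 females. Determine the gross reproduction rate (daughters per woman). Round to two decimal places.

Proportion female at birth = 100 / (100 + 105) = 0.48780.
Sum of ASFRs = 0.1875 + 0.3541 + 0.2955 + 0.1121 + 0.0378 + 0.0055 + 0.0005 = 0.9930
TFR = 5 × 0.9930 = 4.965
GRR = 0.48780 × 4.965 = 2.42193

2.42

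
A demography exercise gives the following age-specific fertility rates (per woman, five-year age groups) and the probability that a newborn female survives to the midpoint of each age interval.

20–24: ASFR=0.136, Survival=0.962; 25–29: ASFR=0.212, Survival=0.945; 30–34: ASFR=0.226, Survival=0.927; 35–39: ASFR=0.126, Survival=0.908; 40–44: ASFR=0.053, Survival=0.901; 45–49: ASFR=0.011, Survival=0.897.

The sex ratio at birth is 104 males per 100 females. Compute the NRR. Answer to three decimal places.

Proportion female at birth = 100 / (100 + 104) = 0.49020.
Survival-weighted fertility by age (5·fₓ·Sₓ):
  20–24: 5 × 0.136 × 0.962 = 0.65416
  25–29: 5 × 0.212 × 0.945 = 1.00170
  30–34: 5 × 0.226 × 0.927 = 1.04751
  35–39: 5 × 0.126 × 0.908 = 0.57204
  40–44: 5 × 0.053 × 0.901 = 0.23877
  45–49: 5 × 0.011 × 0.897 = 0.04934
Sum = 3.56352
NRR = 0.49020 × 3.56352 = 1.74684
An NRR exceeding 1 indicates intrinsic growth under these rates.

1.747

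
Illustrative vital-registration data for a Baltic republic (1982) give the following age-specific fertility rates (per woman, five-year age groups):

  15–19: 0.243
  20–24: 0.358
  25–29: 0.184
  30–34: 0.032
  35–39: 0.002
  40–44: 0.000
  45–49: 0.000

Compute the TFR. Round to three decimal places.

Sum of ASFRs = 0.243 + 0.358 + 0.184 + 0.032 + 0.002 + 0.000 + 0.000 = 0.819
TFR = 5 × 0.819 = 4.095

4.095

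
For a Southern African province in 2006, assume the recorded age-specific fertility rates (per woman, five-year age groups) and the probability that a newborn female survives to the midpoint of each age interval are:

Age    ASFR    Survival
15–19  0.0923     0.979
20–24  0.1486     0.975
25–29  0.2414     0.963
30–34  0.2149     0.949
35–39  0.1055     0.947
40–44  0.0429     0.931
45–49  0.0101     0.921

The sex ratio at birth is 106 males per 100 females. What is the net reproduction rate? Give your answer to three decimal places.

Proportion female at birth = 100 / (100 + 106) = 0.48544.
Survival-weighted fertility by age (5·fₓ·Sₓ):
  15–19: 5 × 0.0923 × 0.979 = 0.45181
  20–24: 5 × 0.1486 × 0.975 = 0.72443
  25–29: 5 × 0.2414 × 0.963 = 1.16234
  30–34: 5 × 0.2149 × 0.949 = 1.01970
  35–39: 5 × 0.1055 × 0.947 = 0.49954
  40–44: 5 × 0.0429 × 0.931 = 0.19970
  45–49: 5 × 0.0101 × 0.921 = 0.04651
Sum = 4.10403
NRR = 0.48544 × 4.10403 = 1.99226
An NRR exceeding 1 indicates intrinsic growth under these rates.

1.992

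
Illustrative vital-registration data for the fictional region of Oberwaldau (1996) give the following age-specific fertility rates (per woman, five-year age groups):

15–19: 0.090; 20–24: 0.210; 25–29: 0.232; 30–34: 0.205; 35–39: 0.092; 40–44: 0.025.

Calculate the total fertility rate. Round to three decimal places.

4.270

Sum of ASFRs = 0.090 + 0.210 + 0.232 + 0.205 + 0.092 + 0.025 = 0.854
TFR = 5 × 0.854 = 4.27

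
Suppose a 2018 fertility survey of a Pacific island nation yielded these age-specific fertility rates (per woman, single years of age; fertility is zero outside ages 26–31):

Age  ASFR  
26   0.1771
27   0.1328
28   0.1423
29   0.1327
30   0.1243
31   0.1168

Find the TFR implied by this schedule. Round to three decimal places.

0.826

Sum of ASFRs = 0.1771 + 0.1328 + 0.1423 + 0.1327 + 0.1243 + 0.1168 = 0.8260
TFR = 0.826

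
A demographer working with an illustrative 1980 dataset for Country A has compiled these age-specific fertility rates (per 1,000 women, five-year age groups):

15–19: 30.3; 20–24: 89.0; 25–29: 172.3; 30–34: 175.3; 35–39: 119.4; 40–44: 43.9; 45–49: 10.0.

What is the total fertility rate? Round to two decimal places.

Sum of ASFRs = 30.3 + 89.0 + 172.3 + 175.3 + 119.4 + 43.9 + 10.0 = 640.2
TFR = 5 × 640.2 / 1000 = 3.201

3.20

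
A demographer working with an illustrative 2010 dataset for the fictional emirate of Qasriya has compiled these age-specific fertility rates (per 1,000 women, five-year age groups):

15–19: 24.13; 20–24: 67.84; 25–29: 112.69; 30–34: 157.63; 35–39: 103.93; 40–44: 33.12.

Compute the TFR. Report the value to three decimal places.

2.497

Sum of ASFRs = 24.13 + 67.84 + 112.69 + 157.63 + 103.93 + 33.12 = 499.34
TFR = 5 × 499.34 / 1000 = 2.4967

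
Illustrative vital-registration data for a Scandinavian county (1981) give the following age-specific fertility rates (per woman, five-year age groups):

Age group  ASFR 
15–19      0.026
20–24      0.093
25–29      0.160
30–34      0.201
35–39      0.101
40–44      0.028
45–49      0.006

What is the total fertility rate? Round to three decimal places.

Sum of ASFRs = 0.026 + 0.093 + 0.160 + 0.201 + 0.101 + 0.028 + 0.006 = 0.615
TFR = 5 × 0.615 = 3.075

3.075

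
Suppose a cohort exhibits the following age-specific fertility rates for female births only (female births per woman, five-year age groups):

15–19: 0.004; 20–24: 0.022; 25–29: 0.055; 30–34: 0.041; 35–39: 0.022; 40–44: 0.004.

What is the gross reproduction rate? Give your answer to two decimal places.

Sum of female ASFRs = 0.004 + 0.022 + 0.055 + 0.041 + 0.022 + 0.004 = 0.148
GRR = 5 × 0.148 = 0.74

0.74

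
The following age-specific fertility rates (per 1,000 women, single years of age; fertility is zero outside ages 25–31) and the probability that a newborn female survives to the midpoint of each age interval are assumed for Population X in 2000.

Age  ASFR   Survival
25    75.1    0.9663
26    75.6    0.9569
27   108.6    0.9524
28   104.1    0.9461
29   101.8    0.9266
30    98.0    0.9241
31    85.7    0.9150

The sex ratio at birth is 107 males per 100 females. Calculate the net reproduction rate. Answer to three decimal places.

Proportion female at birth = 100 / (100 + 107) = 0.48309.
Weighting each age-specific rate by interval width and survival:
  25: 1 × 75.1/1000 × 0.9663 = 0.07257
  26: 1 × 75.6/1000 × 0.9569 = 0.07234
  27: 1 × 108.6/1000 × 0.9524 = 0.10343
  28: 1 × 104.1/1000 × 0.9461 = 0.09849
  29: 1 × 101.8/1000 × 0.9266 = 0.09433
  30: 1 × 98.0/1000 × 0.9241 = 0.09056
  31: 1 × 85.7/1000 × 0.9150 = 0.07842
Sum = 0.61014
NRR = 0.48309 × 0.61014 = 0.29475
NRR < 1, so the cohort does not fully replace itself.

0.295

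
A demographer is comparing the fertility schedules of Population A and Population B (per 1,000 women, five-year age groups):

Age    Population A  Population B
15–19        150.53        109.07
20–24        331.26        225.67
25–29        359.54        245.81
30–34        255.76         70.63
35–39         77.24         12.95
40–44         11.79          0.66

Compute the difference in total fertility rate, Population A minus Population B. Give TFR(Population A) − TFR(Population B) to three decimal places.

Population A:
  Sum of ASFRs = 150.53 + 331.26 + 359.54 + 255.76 + 77.24 + 11.79 = 1186.12
  TFR = 5 × 1186.12 / 1000 = 5.9306
Population B:
  Sum of ASFRs = 109.07 + 225.67 + 245.81 + 70.63 + 12.95 + 0.66 = 664.79
  TFR = 5 × 664.79 / 1000 = 3.32395
Difference = 5.9306 − 3.32395 = 2.60665

2.607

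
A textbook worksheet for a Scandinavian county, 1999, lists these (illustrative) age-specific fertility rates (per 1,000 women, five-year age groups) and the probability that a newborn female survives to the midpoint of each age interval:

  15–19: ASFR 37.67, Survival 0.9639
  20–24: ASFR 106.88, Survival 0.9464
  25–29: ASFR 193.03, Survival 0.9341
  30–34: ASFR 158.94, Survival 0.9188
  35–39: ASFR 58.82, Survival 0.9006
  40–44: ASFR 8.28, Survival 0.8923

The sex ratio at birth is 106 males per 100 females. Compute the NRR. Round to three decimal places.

1.272

Proportion female at birth = 100 / (100 + 106) = 0.48544.
Per-age-group product (5 × ASFR × survival probability):
  15–19: 5 × 37.67/1000 × 0.9639 = 0.18155
  20–24: 5 × 106.88/1000 × 0.9464 = 0.50576
  25–29: 5 × 193.03/1000 × 0.9341 = 0.90155
  30–34: 5 × 158.94/1000 × 0.9188 = 0.73017
  35–39: 5 × 58.82/1000 × 0.9006 = 0.26487
  40–44: 5 × 8.28/1000 × 0.8923 = 0.03694
Sum = 2.62084
NRR = 0.48544 × 2.62084 = 1.27226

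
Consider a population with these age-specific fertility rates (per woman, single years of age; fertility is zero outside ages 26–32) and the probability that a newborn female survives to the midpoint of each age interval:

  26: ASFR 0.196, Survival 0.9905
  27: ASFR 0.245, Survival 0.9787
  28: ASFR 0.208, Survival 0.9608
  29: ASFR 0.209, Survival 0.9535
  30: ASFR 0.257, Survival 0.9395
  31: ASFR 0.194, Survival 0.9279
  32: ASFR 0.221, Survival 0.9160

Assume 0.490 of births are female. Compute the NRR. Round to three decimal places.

Proportion female at birth = 0.490.
Per-age-group product (1 × ASFR × survival probability):
  26: 1 × 0.196 × 0.9905 = 0.19414
  27: 1 × 0.245 × 0.9787 = 0.23978
  28: 1 × 0.208 × 0.9608 = 0.19985
  29: 1 × 0.209 × 0.9535 = 0.19928
  30: 1 × 0.257 × 0.9395 = 0.24145
  31: 1 × 0.194 × 0.9279 = 0.18001
  32: 1 × 0.221 × 0.9160 = 0.20244
Sum = 1.45695
NRR = 0.490 × 1.45695 = 0.71391
With NRR below 1 the population is below replacement fertility.

0.714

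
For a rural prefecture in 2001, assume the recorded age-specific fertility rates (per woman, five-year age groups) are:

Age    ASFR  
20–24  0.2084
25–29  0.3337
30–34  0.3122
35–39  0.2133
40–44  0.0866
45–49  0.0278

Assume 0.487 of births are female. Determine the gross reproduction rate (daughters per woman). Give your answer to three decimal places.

Proportion female at birth = 0.487.
Sum of ASFRs = 0.2084 + 0.3337 + 0.3122 + 0.2133 + 0.0866 + 0.0278 = 1.1820
TFR = 5 × 1.1820 = 5.91
GRR = 0.487 × 5.91 = 2.87817

2.878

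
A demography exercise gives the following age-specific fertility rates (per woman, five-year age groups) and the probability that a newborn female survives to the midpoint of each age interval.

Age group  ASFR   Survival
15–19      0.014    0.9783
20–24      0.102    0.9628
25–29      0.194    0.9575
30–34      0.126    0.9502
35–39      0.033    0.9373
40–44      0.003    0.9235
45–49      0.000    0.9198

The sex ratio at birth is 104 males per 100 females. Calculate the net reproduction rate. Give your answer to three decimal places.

Proportion female at birth = 100 / (100 + 104) = 0.49020.
Per-age-group product (5 × ASFR × survival probability):
  15–19: 5 × 0.014 × 0.9783 = 0.06848
  20–24: 5 × 0.102 × 0.9628 = 0.49103
  25–29: 5 × 0.194 × 0.9575 = 0.92878
  30–34: 5 × 0.126 × 0.9502 = 0.59863
  35–39: 5 × 0.033 × 0.9373 = 0.15465
  40–44: 5 × 0.003 × 0.9235 = 0.01385
  45–49: 5 × 0.000 × 0.9198 = 0.00000
Sum = 2.25542
NRR = 0.49020 × 2.25542 = 1.10561
NRR > 1, so each generation more than replaces itself.

1.106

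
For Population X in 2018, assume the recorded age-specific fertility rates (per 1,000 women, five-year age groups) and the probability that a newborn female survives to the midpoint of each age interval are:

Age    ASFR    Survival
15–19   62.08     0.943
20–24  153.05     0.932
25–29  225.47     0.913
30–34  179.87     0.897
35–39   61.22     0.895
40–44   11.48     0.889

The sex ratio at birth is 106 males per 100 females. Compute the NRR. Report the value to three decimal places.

1.537

Proportion female at birth = 100 / (100 + 106) = 0.48544.
Survival-weighted fertility by age (5·fₓ·Sₓ):
  15–19: 5 × 62.08/1000 × 0.943 = 0.29271
  20–24: 5 × 153.05/1000 × 0.932 = 0.71321
  25–29: 5 × 225.47/1000 × 0.913 = 1.02927
  30–34: 5 × 179.87/1000 × 0.897 = 0.80672
  35–39: 5 × 61.22/1000 × 0.895 = 0.27396
  40–44: 5 × 11.48/1000 × 0.889 = 0.05103
Sum = 3.16690
NRR = 0.48544 × 3.16690 = 1.53734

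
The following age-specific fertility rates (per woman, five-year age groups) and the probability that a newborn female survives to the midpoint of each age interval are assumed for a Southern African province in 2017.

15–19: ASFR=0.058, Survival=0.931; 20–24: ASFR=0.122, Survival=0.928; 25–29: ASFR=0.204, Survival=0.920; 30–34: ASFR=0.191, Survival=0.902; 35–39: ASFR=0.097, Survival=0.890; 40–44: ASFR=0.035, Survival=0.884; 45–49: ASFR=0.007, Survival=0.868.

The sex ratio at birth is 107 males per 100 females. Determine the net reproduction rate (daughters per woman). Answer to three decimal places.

1.571

Proportion female at birth = 100 / (100 + 107) = 0.48309.
Each age group contributes 5 × ASFR × survival:
  15–19: 5 × 0.058 × 0.931 = 0.26999
  20–24: 5 × 0.122 × 0.928 = 0.56608
  25–29: 5 × 0.204 × 0.920 = 0.93840
  30–34: 5 × 0.191 × 0.902 = 0.86141
  35–39: 5 × 0.097 × 0.890 = 0.43165
  40–44: 5 × 0.035 × 0.884 = 0.15470
  45–49: 5 × 0.007 × 0.868 = 0.03038
Sum = 3.25261
NRR = 0.48309 × 3.25261 = 1.57130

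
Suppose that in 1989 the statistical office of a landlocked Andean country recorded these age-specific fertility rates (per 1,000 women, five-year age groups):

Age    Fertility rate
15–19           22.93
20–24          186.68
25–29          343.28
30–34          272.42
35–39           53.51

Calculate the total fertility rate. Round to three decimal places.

Sum of ASFRs = 22.93 + 186.68 + 343.28 + 272.42 + 53.51 = 878.82
TFR = 5 × 878.82 / 1000 = 4.3941

4.394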